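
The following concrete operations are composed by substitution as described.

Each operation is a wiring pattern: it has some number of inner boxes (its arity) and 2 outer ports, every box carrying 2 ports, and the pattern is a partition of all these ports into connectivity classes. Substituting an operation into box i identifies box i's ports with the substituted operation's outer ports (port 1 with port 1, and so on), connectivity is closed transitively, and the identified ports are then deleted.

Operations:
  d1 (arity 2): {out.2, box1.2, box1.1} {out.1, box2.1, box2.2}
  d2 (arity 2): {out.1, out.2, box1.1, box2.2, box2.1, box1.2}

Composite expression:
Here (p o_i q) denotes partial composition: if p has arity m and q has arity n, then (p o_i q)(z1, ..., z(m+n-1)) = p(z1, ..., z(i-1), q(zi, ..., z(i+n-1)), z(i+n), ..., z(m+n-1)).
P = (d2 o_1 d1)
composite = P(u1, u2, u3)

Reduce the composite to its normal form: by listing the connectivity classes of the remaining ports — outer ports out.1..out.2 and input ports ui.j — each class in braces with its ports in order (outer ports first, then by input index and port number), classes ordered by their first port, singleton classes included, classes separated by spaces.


{out.1, out.2, u1.1, u1.2, u2.1, u2.2, u3.1, u3.2}

Two ports join when wires chain via d2-identified ports.
d1 over (u1, u2) gives {out.1, u2.1, u2.2} {out.2, u1.1, u1.2}, out.j being that stage's outer ports
d2 over (u1, u2, u3) gives {out.1, out.2, u1.1, u1.2, u2.1, u2.2, u3.1, u3.2}, out.j being that stage's outer ports


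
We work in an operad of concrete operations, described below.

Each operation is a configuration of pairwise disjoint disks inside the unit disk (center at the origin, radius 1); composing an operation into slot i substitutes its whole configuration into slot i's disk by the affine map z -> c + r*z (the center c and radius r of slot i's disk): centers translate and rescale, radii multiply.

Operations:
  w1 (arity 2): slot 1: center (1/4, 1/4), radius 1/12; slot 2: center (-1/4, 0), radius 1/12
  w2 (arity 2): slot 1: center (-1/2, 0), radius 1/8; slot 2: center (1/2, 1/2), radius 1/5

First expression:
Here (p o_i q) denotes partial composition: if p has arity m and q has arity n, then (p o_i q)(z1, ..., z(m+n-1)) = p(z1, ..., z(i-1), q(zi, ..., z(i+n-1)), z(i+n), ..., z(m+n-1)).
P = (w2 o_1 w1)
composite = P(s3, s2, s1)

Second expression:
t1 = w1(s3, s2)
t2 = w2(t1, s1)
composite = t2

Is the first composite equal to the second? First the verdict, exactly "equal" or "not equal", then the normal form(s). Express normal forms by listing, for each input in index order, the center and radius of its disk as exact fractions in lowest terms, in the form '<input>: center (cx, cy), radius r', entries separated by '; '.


equal: each reduces to s1: center (1/2, 1/2), radius 1/5; s2: center (-17/32, 0), radius 1/96; s3: center (-15/32, 1/32), radius 1/96

The first expression reduces to s1: center (1/2, 1/2), radius 1/5; s2: center (-17/32, 0), radius 1/96; s3: center (-15/32, 1/32), radius 1/96
The second expression reduces to s1: center (1/2, 1/2), radius 1/5; s2: center (-17/32, 0), radius 1/96; s3: center (-15/32, 1/32), radius 1/96
Identical normal forms: equal.


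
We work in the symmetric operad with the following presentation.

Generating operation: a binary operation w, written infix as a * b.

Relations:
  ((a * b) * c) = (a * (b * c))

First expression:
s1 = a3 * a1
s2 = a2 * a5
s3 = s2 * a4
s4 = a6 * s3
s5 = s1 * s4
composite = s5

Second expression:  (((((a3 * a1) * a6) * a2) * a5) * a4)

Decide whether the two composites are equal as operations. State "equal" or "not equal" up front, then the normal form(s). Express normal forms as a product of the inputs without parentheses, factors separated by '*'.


equal: each reduces to a3 * a1 * a6 * a2 * a5 * a4


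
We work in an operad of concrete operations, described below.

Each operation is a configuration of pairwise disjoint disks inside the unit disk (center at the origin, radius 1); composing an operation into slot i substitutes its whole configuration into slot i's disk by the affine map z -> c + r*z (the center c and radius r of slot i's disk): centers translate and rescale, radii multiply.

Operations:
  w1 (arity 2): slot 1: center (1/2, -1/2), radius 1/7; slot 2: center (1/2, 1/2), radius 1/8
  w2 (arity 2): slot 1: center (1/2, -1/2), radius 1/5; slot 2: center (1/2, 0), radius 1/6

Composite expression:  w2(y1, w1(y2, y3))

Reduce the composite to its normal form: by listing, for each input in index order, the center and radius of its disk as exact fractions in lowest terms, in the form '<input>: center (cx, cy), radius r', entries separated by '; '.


Each y-disk chains the slot maps above it in w2; radii multiply.
input y1: applying the 1 nested substitution gives center (1/2, -1/2), radius 1/5
input y2: applying the 2 nested substitutions gives center (7/12, -1/12), radius 1/42
input y3: applying the 2 nested substitutions gives center (7/12, 1/12), radius 1/48

y1: center (1/2, -1/2), radius 1/5; y2: center (7/12, -1/12), radius 1/42; y3: center (7/12, 1/12), radius 1/48


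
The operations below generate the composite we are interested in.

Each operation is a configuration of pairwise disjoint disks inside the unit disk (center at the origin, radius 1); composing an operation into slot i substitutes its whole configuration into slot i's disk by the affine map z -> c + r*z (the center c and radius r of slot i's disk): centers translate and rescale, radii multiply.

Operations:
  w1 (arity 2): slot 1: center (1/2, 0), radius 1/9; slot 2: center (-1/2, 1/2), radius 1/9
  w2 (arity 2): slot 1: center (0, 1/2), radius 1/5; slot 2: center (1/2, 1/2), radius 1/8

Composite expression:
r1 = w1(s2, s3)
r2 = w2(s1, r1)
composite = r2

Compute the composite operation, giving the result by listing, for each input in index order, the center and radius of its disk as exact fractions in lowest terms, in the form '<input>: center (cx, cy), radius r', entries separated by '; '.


s1: center (0, 1/2), radius 1/5; s2: center (9/16, 1/2), radius 1/72; s3: center (7/16, 9/16), radius 1/72


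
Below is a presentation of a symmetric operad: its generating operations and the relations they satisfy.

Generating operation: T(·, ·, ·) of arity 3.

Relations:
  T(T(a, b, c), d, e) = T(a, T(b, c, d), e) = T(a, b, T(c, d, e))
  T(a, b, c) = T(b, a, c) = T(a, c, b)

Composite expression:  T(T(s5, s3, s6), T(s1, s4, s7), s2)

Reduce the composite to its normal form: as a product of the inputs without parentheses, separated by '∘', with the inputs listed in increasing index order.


Any arrangement under T is one operation, so sort the s-inputs.
T(s5, s3, s6) flattens to s5 ∘ s3 ∘ s6
T(s1, s4, s7) flattens to s1 ∘ s4 ∘ s7
T(T(s5, s3, s6), T(s1, s4, s7), s2) flattens to s5 ∘ s3 ∘ s6 ∘ s1 ∘ s4 ∘ s7 ∘ s2
sorting the factors by input index: s1 ∘ s2 ∘ s3 ∘ s4 ∘ s5 ∘ s6 ∘ s7

s1 ∘ s2 ∘ s3 ∘ s4 ∘ s5 ∘ s6 ∘ s7


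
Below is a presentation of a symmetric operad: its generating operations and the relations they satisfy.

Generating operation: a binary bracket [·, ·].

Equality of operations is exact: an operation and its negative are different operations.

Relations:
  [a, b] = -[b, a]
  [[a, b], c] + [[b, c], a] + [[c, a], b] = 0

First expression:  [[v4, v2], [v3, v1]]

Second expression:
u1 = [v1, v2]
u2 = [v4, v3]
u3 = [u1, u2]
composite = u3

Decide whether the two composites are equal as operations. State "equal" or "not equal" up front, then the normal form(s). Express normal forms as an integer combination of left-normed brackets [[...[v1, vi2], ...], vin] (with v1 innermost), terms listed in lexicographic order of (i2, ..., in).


not equal; the first gives -[[[v1, v3], v2], v4] + [[[v1, v3], v4], v2] and the second -[[[v1, v2], v3], v4] + [[[v1, v2], v4], v3]

The first expression reduces to -[[[v1, v3], v2], v4] + [[[v1, v3], v4], v2]
The second expression reduces to -[[[v1, v2], v3], v4] + [[[v1, v2], v4], v3]
The forms do not match — not equal.


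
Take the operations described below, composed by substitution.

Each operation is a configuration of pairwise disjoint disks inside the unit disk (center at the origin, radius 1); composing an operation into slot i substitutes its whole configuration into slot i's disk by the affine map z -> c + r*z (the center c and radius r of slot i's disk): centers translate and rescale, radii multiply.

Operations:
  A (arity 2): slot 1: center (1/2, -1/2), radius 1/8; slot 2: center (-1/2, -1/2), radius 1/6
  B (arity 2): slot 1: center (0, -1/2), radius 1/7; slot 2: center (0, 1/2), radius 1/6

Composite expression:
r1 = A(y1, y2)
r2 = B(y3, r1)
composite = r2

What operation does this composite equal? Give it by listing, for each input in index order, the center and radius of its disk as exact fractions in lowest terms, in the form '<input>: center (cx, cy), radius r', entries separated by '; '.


y1: center (1/12, 5/12), radius 1/48; y2: center (-1/12, 5/12), radius 1/36; y3: center (0, -1/2), radius 1/7

Each y-disk chains the slot maps above it in B; radii multiply.
input y3: applying the 1 nested substitution gives center (0, -1/2), radius 1/7
input y1: applying the 2 nested substitutions gives center (1/12, 5/12), radius 1/48
input y2: applying the 2 nested substitutions gives center (-1/12, 5/12), radius 1/36


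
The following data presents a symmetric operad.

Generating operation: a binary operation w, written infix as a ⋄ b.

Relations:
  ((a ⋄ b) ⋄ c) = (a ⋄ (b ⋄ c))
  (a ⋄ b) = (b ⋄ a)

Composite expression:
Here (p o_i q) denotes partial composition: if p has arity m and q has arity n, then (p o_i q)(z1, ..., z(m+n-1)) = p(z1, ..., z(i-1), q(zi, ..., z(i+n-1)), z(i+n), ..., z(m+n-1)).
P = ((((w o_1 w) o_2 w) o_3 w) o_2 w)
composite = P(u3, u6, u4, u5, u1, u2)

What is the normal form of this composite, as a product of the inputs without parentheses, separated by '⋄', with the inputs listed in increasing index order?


Reordering under w is free, so list the u-inputs canonically.
(u6 ⋄ u4) flattens to u6 ⋄ u4
(u5 ⋄ u1) flattens to u5 ⋄ u1
((u6 ⋄ u4) ⋄ (u5 ⋄ u1)) flattens to u6 ⋄ u4 ⋄ u5 ⋄ u1
(u3 ⋄ ((u6 ⋄ u4) ⋄ (u5 ⋄ u1))) flattens to u3 ⋄ u6 ⋄ u4 ⋄ u5 ⋄ u1
((u3 ⋄ ((u6 ⋄ u4) ⋄ (u5 ⋄ u1))) ⋄ u2) flattens to u3 ⋄ u6 ⋄ u4 ⋄ u5 ⋄ u1 ⋄ u2
the factors in increasing index order: u1 ⋄ u2 ⋄ u3 ⋄ u4 ⋄ u5 ⋄ u6

u1 ⋄ u2 ⋄ u3 ⋄ u4 ⋄ u5 ⋄ u6


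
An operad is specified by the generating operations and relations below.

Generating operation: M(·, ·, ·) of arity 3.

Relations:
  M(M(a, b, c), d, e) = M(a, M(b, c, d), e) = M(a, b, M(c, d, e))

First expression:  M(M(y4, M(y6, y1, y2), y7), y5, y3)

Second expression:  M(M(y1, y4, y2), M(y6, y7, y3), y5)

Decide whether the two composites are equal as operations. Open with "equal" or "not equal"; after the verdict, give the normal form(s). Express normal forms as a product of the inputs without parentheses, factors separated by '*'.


not equal; first: y4 * y6 * y1 * y2 * y7 * y5 * y3; second: y1 * y4 * y2 * y6 * y7 * y3 * y5

The first expression, normalized: y4 * y6 * y1 * y2 * y7 * y5 * y3
The second expression, normalized: y1 * y4 * y2 * y6 * y7 * y3 * y5
The forms do not match — not equal.


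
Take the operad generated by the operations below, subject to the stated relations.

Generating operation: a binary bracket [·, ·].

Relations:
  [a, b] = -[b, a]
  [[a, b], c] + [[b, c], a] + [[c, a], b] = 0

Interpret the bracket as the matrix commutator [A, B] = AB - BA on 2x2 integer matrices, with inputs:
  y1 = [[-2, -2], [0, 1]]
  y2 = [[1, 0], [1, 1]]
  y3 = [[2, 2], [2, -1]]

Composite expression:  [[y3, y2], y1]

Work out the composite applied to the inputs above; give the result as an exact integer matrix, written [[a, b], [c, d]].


[[-6, -8], [9, 6]]


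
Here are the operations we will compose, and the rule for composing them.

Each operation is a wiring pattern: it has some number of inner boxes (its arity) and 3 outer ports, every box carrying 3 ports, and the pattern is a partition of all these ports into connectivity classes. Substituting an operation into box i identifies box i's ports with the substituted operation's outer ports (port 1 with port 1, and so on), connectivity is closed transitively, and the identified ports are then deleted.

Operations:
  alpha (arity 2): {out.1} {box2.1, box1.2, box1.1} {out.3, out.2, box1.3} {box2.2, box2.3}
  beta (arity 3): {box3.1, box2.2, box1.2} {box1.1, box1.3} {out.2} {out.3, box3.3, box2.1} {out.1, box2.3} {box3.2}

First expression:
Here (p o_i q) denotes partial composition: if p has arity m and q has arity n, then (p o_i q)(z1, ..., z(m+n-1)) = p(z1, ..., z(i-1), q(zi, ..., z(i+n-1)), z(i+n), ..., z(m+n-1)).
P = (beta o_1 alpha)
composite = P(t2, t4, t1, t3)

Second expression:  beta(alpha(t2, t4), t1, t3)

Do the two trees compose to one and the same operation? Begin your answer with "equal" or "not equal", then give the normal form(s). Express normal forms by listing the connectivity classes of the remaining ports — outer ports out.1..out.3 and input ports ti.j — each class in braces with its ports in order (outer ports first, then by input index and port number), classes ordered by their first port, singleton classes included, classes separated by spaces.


equal; the common form is {out.1, t1.3} {out.2} {out.3, t1.1, t3.3} {t1.2, t2.3, t3.1} {t2.1, t2.2, t4.1} {t3.2} {t4.2, t4.3}

In normal form, the first expression is {out.1, t1.3} {out.2} {out.3, t1.1, t3.3} {t1.2, t2.3, t3.1} {t2.1, t2.2, t4.1} {t3.2} {t4.2, t4.3}
In normal form, the second expression is {out.1, t1.3} {out.2} {out.3, t1.1, t3.3} {t1.2, t2.3, t3.1} {t2.1, t2.2, t4.1} {t3.2} {t4.2, t4.3}
Both agree, so they are equal.


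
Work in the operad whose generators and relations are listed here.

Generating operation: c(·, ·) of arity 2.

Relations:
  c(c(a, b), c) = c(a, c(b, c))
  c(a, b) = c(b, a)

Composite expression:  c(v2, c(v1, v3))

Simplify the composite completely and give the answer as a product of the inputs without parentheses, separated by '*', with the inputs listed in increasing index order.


v1 * v2 * v3

Key point: c commutes, so take the v-inputs in any fixed order.
c(v1, v3) unparenthesizes to v1 * v3
c(v2, c(v1, v3)) unparenthesizes to v2 * v1 * v3
reordering the factors by index: v1 * v2 * v3


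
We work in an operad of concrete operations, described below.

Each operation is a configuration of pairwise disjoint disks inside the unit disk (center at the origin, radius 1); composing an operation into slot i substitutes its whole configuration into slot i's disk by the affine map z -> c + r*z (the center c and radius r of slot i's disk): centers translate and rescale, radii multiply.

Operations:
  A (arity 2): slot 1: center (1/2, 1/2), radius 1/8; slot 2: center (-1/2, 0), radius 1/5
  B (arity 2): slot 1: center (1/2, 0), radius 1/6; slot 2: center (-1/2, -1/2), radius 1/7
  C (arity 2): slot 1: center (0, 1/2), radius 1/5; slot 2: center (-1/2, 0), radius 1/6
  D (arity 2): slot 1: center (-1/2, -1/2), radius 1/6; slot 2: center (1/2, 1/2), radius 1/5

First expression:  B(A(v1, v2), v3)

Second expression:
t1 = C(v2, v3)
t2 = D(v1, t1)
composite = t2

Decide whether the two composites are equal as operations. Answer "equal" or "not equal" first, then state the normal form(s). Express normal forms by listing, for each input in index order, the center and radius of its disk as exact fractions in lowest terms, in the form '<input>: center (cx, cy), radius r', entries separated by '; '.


In normal form, the first expression is v1: center (7/12, 1/12), radius 1/48; v2: center (5/12, 0), radius 1/30; v3: center (-1/2, -1/2), radius 1/7
In normal form, the second expression is v1: center (-1/2, -1/2), radius 1/6; v2: center (1/2, 3/5), radius 1/25; v3: center (2/5, 1/2), radius 1/30
No match — not equal.

not equal; the first gives v1: center (7/12, 1/12), radius 1/48; v2: center (5/12, 0), radius 1/30; v3: center (-1/2, -1/2), radius 1/7 and the second v1: center (-1/2, -1/2), radius 1/6; v2: center (1/2, 3/5), radius 1/25; v3: center (2/5, 1/2), radius 1/30


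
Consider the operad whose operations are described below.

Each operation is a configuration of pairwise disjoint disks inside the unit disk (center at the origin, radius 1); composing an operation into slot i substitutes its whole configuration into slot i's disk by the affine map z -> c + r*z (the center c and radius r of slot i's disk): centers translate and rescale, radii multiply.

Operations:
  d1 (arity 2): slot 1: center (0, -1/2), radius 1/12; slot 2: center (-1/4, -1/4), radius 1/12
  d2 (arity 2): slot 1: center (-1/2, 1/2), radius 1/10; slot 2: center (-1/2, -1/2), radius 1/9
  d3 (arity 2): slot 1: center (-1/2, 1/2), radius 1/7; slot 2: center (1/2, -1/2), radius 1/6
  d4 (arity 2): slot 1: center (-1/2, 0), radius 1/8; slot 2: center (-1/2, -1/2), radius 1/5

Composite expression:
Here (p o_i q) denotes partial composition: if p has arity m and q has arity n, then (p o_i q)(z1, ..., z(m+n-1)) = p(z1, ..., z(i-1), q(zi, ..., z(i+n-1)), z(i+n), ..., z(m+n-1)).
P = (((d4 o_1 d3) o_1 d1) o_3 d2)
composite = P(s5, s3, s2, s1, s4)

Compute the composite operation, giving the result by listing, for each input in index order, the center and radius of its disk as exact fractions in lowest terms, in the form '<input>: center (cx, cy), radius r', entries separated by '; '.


s1: center (-43/96, -7/96), radius 1/432; s2: center (-43/96, -5/96), radius 1/480; s3: center (-127/224, 13/224), radius 1/672; s4: center (-1/2, -1/2), radius 1/5; s5: center (-9/16, 3/56), radius 1/672

Follow each s-input down from d4: c' goes to c + r*c', radius to r*r'.
s5: after 3 affine steps, its disk has center (-9/16, 3/56), radius 1/672
s3: after 3 affine steps, its disk has center (-127/224, 13/224), radius 1/672
s2: after 3 affine steps, its disk has center (-43/96, -5/96), radius 1/480
s1: after 3 affine steps, its disk has center (-43/96, -7/96), radius 1/432
s4: after 1 affine step, its disk has center (-1/2, -1/2), radius 1/5


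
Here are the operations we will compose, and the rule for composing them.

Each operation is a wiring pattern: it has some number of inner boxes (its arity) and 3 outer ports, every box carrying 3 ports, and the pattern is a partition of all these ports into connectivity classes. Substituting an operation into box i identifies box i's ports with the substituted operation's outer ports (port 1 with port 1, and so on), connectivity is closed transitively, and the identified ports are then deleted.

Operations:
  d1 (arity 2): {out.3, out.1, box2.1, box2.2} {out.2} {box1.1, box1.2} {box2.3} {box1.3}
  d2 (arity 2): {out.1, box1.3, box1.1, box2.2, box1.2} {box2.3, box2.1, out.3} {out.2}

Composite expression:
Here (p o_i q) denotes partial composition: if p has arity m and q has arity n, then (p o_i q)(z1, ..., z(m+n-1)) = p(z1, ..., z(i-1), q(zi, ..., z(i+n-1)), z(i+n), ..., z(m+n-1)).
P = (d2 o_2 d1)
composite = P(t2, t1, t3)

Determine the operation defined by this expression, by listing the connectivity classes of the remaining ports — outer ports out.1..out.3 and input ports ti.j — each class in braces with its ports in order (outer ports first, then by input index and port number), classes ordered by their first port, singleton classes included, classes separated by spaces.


{out.1, t2.1, t2.2, t2.3} {out.2} {out.3, t3.1, t3.2} {t1.1, t1.2} {t1.3} {t3.3}

Two ports join when wires chain via d2-identified ports.
composing d1 on (t1, t3), with out.j its own outer ports: {out.1, out.3, t3.1, t3.2} {out.2} {t1.1, t1.2} {t1.3} {t3.3}
composing d2 on (t2, t1, t3), with out.j its own outer ports: {out.1, t2.1, t2.2, t2.3} {out.2} {out.3, t3.1, t3.2} {t1.1, t1.2} {t1.3} {t3.3}


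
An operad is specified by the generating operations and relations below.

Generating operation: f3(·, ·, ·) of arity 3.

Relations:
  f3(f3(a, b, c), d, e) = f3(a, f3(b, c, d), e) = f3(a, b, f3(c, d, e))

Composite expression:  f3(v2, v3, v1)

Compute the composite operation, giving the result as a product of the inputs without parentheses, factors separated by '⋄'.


v2 ⋄ v3 ⋄ v1

Under associativity of f3, the answer is the v's in reading order.
f3(v2, v3, v1) reduces to v2 ⋄ v3 ⋄ v1


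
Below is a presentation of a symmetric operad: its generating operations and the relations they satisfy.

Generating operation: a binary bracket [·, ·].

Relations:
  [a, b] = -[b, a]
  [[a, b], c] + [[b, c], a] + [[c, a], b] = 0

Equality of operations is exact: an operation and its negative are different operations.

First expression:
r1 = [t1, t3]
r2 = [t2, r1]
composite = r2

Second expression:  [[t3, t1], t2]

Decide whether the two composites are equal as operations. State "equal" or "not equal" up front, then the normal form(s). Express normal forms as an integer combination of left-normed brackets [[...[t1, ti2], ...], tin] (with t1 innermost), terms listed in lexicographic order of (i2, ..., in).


equal: each reduces to -[[t1, t3], t2]

The first expression, normalized: -[[t1, t3], t2]
The second expression, normalized: -[[t1, t3], t2]
Identical normal forms: equal.


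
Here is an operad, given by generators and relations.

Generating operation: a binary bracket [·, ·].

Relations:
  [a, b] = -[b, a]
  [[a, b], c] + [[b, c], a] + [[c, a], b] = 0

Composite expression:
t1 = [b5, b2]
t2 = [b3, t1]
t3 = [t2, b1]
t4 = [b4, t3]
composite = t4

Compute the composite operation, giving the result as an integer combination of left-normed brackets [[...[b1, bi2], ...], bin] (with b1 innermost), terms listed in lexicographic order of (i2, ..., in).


[[[[b1, b2], b5], b3], b4] - [[[[b1, b3], b2], b5], b4] + [[[[b1, b3], b5], b2], b4] - [[[[b1, b5], b2], b3], b4]


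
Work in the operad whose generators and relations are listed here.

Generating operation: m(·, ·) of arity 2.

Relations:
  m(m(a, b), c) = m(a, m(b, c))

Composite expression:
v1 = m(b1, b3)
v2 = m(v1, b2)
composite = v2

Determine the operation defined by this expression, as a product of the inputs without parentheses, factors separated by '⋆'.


b1 ⋆ b3 ⋆ b2

The m-tree's shape is irrelevant; the b-reading-order decides.
m(b1, b3) collapses to b1 ⋆ b3
m(m(b1, b3), b2) collapses to b1 ⋆ b3 ⋆ b2


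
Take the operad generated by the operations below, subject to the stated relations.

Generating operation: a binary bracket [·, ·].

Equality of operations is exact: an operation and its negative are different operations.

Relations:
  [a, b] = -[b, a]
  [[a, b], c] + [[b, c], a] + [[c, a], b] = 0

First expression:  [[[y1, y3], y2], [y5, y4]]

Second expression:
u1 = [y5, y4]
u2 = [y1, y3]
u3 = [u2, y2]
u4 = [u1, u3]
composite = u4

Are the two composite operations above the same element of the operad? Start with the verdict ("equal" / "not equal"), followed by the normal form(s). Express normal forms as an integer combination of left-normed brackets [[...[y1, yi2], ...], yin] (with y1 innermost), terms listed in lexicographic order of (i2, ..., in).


The first expression, normalized: -[[[[y1, y3], y2], y4], y5] + [[[[y1, y3], y2], y5], y4]
The second expression, normalized: [[[[y1, y3], y2], y4], y5] - [[[[y1, y3], y2], y5], y4]
Different reductions; not equal.

not equal: they reduce to -[[[[y1, y3], y2], y4], y5] + [[[[y1, y3], y2], y5], y4] and [[[[y1, y3], y2], y4], y5] - [[[[y1, y3], y2], y5], y4]


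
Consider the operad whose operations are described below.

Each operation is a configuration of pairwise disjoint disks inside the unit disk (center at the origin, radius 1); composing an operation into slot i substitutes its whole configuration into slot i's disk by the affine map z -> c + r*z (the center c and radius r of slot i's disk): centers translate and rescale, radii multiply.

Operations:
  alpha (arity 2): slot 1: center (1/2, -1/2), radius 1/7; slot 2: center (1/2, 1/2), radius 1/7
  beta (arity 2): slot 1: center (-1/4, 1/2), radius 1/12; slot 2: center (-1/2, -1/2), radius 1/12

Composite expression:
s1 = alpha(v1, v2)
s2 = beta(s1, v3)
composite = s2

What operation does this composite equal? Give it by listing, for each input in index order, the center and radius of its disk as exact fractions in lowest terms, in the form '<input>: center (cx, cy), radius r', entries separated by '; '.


v1: center (-5/24, 11/24), radius 1/84; v2: center (-5/24, 13/24), radius 1/84; v3: center (-1/2, -1/2), radius 1/12


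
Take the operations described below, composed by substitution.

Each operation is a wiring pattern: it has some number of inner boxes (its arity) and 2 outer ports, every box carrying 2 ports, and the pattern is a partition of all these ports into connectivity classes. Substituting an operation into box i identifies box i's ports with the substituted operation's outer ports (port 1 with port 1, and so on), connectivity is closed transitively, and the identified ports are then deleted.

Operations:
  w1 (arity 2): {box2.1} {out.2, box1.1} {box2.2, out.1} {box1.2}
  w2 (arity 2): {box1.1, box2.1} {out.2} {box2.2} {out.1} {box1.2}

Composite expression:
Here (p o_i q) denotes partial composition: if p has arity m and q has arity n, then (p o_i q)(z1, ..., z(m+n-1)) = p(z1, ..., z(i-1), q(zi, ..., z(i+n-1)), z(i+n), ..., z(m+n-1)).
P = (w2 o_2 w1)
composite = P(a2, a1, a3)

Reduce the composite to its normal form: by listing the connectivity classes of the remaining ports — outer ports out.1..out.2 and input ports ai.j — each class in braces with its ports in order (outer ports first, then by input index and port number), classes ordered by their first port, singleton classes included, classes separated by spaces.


{out.1} {out.2} {a1.1} {a1.2} {a2.1, a3.2} {a2.2} {a3.1}

Connectivity passes through glued w2-boundaries; trace each wire chain.
w1 over (a1, a3) gives {out.1, a3.2} {out.2, a1.1} {a1.2} {a3.1}, out.j being that stage's outer ports
w2 over (a2, a1, a3) gives {out.1} {out.2} {a1.1} {a1.2} {a2.1, a3.2} {a2.2} {a3.1}, out.j being that stage's outer ports


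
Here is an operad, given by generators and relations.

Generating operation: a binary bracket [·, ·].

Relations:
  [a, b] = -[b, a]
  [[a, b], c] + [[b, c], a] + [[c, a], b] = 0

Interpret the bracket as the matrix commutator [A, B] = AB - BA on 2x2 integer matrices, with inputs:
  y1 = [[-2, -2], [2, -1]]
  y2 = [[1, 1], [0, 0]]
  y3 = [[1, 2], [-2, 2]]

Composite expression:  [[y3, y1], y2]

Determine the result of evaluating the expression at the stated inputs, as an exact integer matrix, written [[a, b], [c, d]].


[[-4, -4], [4, 4]]

[y3, y1] = [[0, 4], [4, 0]]
[[y3, y1], y2] = [[-4, -4], [4, 4]]


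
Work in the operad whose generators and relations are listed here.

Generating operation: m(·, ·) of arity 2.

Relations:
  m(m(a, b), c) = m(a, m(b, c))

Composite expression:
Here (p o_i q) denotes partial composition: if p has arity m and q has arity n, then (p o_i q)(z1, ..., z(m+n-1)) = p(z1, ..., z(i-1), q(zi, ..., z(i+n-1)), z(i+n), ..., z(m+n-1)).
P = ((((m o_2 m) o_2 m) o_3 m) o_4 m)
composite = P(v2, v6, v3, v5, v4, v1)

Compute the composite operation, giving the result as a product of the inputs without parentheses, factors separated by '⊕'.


v2 ⊕ v6 ⊕ v3 ⊕ v5 ⊕ v4 ⊕ v1

Every regrouping of m is equal, so read the v-inputs in written order.
m(v5, v4) spells out as v5 ⊕ v4
m(v3, m(v5, v4)) spells out as v3 ⊕ v5 ⊕ v4
m(v6, m(v3, m(v5, v4))) spells out as v6 ⊕ v3 ⊕ v5 ⊕ v4
m(m(v6, m(v3, m(v5, v4))), v1) spells out as v6 ⊕ v3 ⊕ v5 ⊕ v4 ⊕ v1
m(v2, m(m(v6, m(v3, m(v5, v4))), v1)) spells out as v2 ⊕ v6 ⊕ v3 ⊕ v5 ⊕ v4 ⊕ v1


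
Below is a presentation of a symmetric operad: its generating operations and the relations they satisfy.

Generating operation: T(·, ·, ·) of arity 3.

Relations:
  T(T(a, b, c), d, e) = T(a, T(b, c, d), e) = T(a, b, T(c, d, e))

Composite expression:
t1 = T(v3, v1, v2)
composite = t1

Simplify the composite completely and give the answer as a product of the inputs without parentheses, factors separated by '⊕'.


v3 ⊕ v1 ⊕ v2

The T-tree's shape is irrelevant; the v-reading-order decides.
T(v3, v1, v2) spells out as v3 ⊕ v1 ⊕ v2


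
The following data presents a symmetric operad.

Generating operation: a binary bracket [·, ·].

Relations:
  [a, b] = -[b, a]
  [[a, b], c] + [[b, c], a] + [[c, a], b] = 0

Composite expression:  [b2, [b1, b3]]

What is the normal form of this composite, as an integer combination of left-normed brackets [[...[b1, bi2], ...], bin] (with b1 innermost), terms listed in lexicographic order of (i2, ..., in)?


In the tensor algebra, words opening b1 carry the b1-anchored form.
Composite bracket: [b2, [b1, b3]]
Each bracket splits as ab - ba, giving 4 signed words (2^2 = 4).
Only words starting with b1 matter:
  from b1b3b2, sign -1: term -[[b1, b3], b2]

-[[b1, b3], b2]


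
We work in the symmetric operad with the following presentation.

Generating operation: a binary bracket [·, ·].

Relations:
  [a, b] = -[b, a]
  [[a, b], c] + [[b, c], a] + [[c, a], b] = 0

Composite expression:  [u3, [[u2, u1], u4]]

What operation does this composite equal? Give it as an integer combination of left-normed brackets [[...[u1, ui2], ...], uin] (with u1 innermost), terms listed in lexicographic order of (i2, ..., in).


[[[u1, u2], u4], u3]

A multilinear Lie element is pinned by u1-initial words (u1 innermost).
Composite bracket: [u3, [[u2, u1], u4]]
Applying ab - ba throughout gives 8 signed words (2^3 = 8).
Collect the words opening with u1:
  u1u2u4u3 appears with sign +1, giving the term +[[[u1, u2], u4], u3]


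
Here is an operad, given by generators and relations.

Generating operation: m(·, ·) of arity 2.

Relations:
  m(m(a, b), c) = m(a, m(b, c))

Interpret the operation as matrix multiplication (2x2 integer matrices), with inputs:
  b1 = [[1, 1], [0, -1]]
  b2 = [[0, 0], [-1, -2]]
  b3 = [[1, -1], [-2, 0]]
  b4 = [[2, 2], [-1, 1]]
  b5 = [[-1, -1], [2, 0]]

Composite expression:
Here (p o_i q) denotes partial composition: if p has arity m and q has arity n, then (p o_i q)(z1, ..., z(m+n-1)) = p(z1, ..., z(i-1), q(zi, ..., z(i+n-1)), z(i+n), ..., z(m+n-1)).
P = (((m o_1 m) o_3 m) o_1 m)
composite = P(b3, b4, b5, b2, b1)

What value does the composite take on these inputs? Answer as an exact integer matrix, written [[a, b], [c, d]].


[[3, -3], [-4, 4]]

m(b3, b4) = [[3, 1], [-4, -4]]
m(m(b3, b4), b5) = [[-1, -3], [-4, 4]]
m(b2, b1) = [[0, 0], [-1, 1]]
m(m(m(b3, b4), b5), m(b2, b1)) = [[3, -3], [-4, 4]]


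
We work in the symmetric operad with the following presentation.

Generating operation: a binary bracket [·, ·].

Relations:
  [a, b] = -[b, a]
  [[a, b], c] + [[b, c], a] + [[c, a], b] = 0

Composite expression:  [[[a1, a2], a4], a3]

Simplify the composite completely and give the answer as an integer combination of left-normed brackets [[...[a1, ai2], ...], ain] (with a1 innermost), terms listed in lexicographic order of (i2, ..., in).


Expand each bracket as ab - ba; the a1-initial words give the coefficients.
Composite bracket: [[[a1, a2], a4], a3]
Each bracket splits as ab - ba, giving 8 signed words (2^3 = 8).
The a1-initial words carry the normal form:
  a1a2a4a3 (sign +1) contributes +[[[a1, a2], a4], a3]

[[[a1, a2], a4], a3]


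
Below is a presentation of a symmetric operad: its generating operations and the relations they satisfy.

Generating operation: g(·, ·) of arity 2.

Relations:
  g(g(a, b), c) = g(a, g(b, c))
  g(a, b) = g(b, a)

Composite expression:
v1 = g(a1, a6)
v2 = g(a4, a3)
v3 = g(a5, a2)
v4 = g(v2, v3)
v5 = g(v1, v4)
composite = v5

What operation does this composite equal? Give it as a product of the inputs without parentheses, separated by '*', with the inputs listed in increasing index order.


Any arrangement under g is one operation, so sort the a-inputs.
g(a1, a6) spells out as a1 * a6
g(a4, a3) spells out as a4 * a3
g(a5, a2) spells out as a5 * a2
g(g(a4, a3), g(a5, a2)) spells out as a4 * a3 * a5 * a2
g(g(a1, a6), g(g(a4, a3), g(a5, a2))) spells out as a1 * a6 * a4 * a3 * a5 * a2
the factors in increasing index order: a1 * a2 * a3 * a4 * a5 * a6

a1 * a2 * a3 * a4 * a5 * a6


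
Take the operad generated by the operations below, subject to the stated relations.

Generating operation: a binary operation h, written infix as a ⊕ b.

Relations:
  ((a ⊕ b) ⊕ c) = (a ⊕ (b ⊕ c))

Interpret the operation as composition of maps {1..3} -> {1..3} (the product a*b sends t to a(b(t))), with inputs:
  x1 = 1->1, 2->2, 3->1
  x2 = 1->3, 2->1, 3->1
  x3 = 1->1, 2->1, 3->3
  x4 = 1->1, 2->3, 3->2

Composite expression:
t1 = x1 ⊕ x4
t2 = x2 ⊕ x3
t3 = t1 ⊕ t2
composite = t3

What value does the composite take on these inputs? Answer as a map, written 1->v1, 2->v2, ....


1->2, 2->2, 3->1

(x1 ⊕ x4) = 1->1, 2->1, 3->2
(x2 ⊕ x3) = 1->3, 2->3, 3->1
((x1 ⊕ x4) ⊕ (x2 ⊕ x3)) = 1->2, 2->2, 3->1


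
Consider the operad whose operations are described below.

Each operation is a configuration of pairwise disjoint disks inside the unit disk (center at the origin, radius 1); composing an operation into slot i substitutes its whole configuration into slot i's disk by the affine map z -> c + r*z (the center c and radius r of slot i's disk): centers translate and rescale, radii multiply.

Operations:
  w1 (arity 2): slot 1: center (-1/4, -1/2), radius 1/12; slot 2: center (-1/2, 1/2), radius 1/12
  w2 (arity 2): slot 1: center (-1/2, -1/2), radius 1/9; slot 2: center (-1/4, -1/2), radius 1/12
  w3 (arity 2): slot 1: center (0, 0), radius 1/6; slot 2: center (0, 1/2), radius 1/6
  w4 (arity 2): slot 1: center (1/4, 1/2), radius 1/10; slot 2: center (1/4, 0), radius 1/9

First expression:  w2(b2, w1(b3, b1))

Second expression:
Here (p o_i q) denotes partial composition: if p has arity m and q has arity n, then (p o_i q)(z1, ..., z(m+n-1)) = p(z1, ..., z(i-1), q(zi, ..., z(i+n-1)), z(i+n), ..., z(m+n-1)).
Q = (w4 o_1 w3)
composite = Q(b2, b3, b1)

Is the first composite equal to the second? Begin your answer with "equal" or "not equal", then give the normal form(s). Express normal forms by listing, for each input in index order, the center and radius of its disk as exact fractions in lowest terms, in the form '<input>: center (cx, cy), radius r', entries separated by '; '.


not equal; the first gives b1: center (-7/24, -11/24), radius 1/144; b2: center (-1/2, -1/2), radius 1/9; b3: center (-13/48, -13/24), radius 1/144 and the second b1: center (1/4, 0), radius 1/9; b2: center (1/4, 1/2), radius 1/60; b3: center (1/4, 11/20), radius 1/60

The first expression, normalized: b1: center (-7/24, -11/24), radius 1/144; b2: center (-1/2, -1/2), radius 1/9; b3: center (-13/48, -13/24), radius 1/144
The second expression, normalized: b1: center (1/4, 0), radius 1/9; b2: center (1/4, 1/2), radius 1/60; b3: center (1/4, 11/20), radius 1/60
The forms do not match — not equal.


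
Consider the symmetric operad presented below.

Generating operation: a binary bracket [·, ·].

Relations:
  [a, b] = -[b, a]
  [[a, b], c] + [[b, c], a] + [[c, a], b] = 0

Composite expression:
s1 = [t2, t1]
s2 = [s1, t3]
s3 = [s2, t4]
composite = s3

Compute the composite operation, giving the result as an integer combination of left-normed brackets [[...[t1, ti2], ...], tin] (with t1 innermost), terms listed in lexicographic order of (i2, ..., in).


-[[[t1, t2], t3], t4]

Skip Jacobi rewriting: expand, keep t1-initial words, read off terms.
Composite bracket: [[[t2, t1], t3], t4]
Each bracket splits as ab - ba, giving 8 signed words (2^3 = 8).
Coefficients come from the t1-initial words:
  the word t1t2t3t4 carries sign -1 and contributes -[[[t1, t2], t3], t4]


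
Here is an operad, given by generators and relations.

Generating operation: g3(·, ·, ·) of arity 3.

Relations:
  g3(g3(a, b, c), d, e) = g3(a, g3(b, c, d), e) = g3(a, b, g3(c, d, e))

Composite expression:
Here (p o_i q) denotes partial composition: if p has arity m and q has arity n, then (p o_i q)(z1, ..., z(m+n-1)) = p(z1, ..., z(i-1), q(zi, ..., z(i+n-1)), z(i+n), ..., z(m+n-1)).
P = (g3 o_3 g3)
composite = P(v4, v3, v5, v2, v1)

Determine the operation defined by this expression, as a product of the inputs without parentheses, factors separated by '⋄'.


v4 ⋄ v3 ⋄ v5 ⋄ v2 ⋄ v1

The g3-tree's shape is irrelevant; the v-reading-order decides.
g3(v5, v2, v1) flattens to v5 ⋄ v2 ⋄ v1
g3(v4, v3, g3(v5, v2, v1)) flattens to v4 ⋄ v3 ⋄ v5 ⋄ v2 ⋄ v1


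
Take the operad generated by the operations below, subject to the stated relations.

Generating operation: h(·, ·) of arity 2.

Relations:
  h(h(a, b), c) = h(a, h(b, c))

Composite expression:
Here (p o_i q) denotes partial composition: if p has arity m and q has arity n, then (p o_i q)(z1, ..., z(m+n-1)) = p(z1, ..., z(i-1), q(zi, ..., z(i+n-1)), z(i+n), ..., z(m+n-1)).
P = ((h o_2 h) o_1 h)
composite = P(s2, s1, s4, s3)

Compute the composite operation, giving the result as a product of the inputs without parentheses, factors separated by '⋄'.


s2 ⋄ s1 ⋄ s4 ⋄ s3

Associativity of h dissolves the nesting; only the s-input order survives.
h(s2, s1) unparenthesizes to s2 ⋄ s1
h(s4, s3) unparenthesizes to s4 ⋄ s3
h(h(s2, s1), h(s4, s3)) unparenthesizes to s2 ⋄ s1 ⋄ s4 ⋄ s3


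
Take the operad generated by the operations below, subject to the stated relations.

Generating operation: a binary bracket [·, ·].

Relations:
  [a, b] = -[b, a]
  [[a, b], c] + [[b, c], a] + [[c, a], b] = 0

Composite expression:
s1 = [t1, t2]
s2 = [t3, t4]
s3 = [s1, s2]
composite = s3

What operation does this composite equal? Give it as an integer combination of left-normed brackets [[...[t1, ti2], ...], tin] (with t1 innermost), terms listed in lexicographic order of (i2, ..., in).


[[[t1, t2], t3], t4] - [[[t1, t2], t4], t3]

A multilinear Lie element is pinned by t1-initial words (t1 innermost).
Composite bracket: [[t1, t2], [t3, t4]]
Each bracket splits as ab - ba, giving 8 signed words (2^3 = 8).
Coefficients come from the t1-initial words:
  the word t1t2t3t4 carries sign +1 and contributes +[[[t1, t2], t3], t4]
  the word t1t2t4t3 carries sign -1 and contributes -[[[t1, t2], t4], t3]


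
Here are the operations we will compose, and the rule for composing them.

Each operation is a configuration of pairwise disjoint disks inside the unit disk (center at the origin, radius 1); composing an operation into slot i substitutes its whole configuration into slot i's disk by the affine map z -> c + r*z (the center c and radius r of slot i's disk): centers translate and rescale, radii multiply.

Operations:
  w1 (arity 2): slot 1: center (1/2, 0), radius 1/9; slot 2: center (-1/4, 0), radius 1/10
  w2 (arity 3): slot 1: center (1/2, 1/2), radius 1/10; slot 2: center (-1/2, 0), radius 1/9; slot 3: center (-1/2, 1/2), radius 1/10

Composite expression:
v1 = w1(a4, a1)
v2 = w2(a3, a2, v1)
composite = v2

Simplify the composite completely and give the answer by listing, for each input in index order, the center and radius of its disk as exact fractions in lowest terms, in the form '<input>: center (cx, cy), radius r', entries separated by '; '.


a1: center (-21/40, 1/2), radius 1/100; a2: center (-1/2, 0), radius 1/9; a3: center (1/2, 1/2), radius 1/10; a4: center (-9/20, 1/2), radius 1/90

Below w2, radii multiply path by path; the a-disk centers shift.
a3 passes through 1 substitution, ending at center (1/2, 1/2), radius 1/10
a2 passes through 1 substitution, ending at center (-1/2, 0), radius 1/9
a4 passes through 2 substitutions, ending at center (-9/20, 1/2), radius 1/90
a1 passes through 2 substitutions, ending at center (-21/40, 1/2), radius 1/100


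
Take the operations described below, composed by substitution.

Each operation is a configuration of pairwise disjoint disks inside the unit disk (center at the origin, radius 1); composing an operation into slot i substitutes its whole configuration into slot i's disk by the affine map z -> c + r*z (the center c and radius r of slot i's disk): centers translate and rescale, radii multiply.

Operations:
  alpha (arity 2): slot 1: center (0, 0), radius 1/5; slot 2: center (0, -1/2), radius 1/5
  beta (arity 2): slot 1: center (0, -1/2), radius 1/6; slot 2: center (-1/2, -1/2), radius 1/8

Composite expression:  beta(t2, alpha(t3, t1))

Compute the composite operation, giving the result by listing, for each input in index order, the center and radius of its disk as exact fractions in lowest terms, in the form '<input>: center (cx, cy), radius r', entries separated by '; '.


t1: center (-1/2, -9/16), radius 1/40; t2: center (0, -1/2), radius 1/6; t3: center (-1/2, -1/2), radius 1/40
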